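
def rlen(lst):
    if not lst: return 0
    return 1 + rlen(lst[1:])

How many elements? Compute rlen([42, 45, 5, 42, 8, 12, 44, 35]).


rlen([42, 45, 5, 42, 8, 12, 44, 35]) = 1 + rlen([45, 5, 42, 8, 12, 44, 35])
rlen([45, 5, 42, 8, 12, 44, 35]) = 1 + rlen([5, 42, 8, 12, 44, 35])
rlen([5, 42, 8, 12, 44, 35]) = 1 + rlen([42, 8, 12, 44, 35])
rlen([42, 8, 12, 44, 35]) = 1 + rlen([8, 12, 44, 35])
rlen([8, 12, 44, 35]) = 1 + rlen([12, 44, 35])
rlen([12, 44, 35]) = 1 + rlen([44, 35])
rlen([44, 35]) = 1 + rlen([35])
rlen([35]) = 1 + rlen([])
rlen([]) = 0  (base case)
Unwinding: 1 + 1 + 1 + 1 + 1 + 1 + 1 + 1 + 0 = 8

8


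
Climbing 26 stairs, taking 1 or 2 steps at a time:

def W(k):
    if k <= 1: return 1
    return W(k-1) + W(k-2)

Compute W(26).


Building up from base cases:
W(0) = 1
W(1) = 1
W(2) = W(1) + W(0) = 1 + 1 = 2
W(3) = W(2) + W(1) = 2 + 1 = 3
W(4) = W(3) + W(2) = 3 + 2 = 5
W(5) = W(4) + W(3) = 5 + 3 = 8
W(6) = W(5) + W(4) = 8 + 5 = 13
W(7) = W(6) + W(5) = 13 + 8 = 21
W(8) = W(7) + W(6) = 21 + 13 = 34
W(9) = W(8) + W(7) = 34 + 21 = 55
W(10) = W(9) + W(8) = 55 + 34 = 89
W(11) = W(10) + W(9) = 89 + 55 = 144
W(12) = W(11) + W(10) = 144 + 89 = 233
W(13) = W(12) + W(11) = 233 + 144 = 377
W(14) = W(13) + W(12) = 377 + 233 = 610
W(15) = W(14) + W(13) = 610 + 377 = 987
W(16) = W(15) + W(14) = 987 + 610 = 1597
W(17) = W(16) + W(15) = 1597 + 987 = 2584
W(18) = W(17) + W(16) = 2584 + 1597 = 4181
W(19) = W(18) + W(17) = 4181 + 2584 = 6765
W(20) = W(19) + W(18) = 6765 + 4181 = 10946
W(21) = W(20) + W(19) = 10946 + 6765 = 17711
W(22) = W(21) + W(20) = 17711 + 10946 = 28657
W(23) = W(22) + W(21) = 28657 + 17711 = 46368
W(24) = W(23) + W(22) = 46368 + 28657 = 75025
W(25) = W(24) + W(23) = 75025 + 46368 = 121393
W(26) = W(25) + W(24) = 121393 + 75025 = 196418

196418


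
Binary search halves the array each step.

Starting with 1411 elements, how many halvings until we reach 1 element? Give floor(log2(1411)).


1411 / 2 = 705
705 / 2 = 352
352 / 2 = 176
176 / 2 = 88
88 / 2 = 44
44 / 2 = 22
22 / 2 = 11
11 / 2 = 5
5 / 2 = 2
2 / 2 = 1
Reached 1 after 10 halvings

10


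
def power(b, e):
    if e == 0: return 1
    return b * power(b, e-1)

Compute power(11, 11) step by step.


power(11, 11)
= 11 * power(11, 10)
= 11 * 11 * power(11, 9)
= 11 * 11 * 11 * power(11, 8)
= 11 * 11 * 11 * 11 * power(11, 7)
= 11 * 11 * 11 * 11 * 11 * power(11, 6)
= 11 * 11 * 11 * 11 * 11 * 11 * power(11, 5)
= 11 * 11 * 11 * 11 * 11 * 11 * 11 * power(11, 4)
= 11 * 11 * 11 * 11 * 11 * 11 * 11 * 11 * power(11, 3)
= 11 * 11 * 11 * 11 * 11 * 11 * 11 * 11 * 11 * power(11, 2)
= 11 * 11 * 11 * 11 * 11 * 11 * 11 * 11 * 11 * 11 * power(11, 1)
= 11 * 11 * 11 * 11 * 11 * 11 * 11 * 11 * 11 * 11 * 11 * power(11, 0)
= 11 * 11 * 11 * 11 * 11 * 11 * 11 * 11 * 11 * 11 * 11 * 1
= 285311670611

285311670611


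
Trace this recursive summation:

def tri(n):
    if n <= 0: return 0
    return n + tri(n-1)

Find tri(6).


tri(6)
= 6 + 5 + 4 + 3 + 2 + 1 + tri(0)
= 6 + 5 + 4 + 3 + 2 + 1 + 0
= 21

21


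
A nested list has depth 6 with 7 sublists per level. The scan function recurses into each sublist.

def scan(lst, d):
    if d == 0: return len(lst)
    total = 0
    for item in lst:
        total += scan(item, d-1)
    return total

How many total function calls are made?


At depth 0 (root): 1 call
At depth 1: each of 1 parents calls scan on 7 children = 7 calls
At depth 2: each of 7 parents calls scan on 7 children = 49 calls
At depth 3: each of 49 parents calls scan on 7 children = 343 calls
At depth 4: each of 343 parents calls scan on 7 children = 2401 calls
At depth 5: each of 2401 parents calls scan on 7 children = 16807 calls
At depth 6: each of 16807 parents calls scan on 7 children = 117649 calls
Total: 1 + 7 + 49 + 343 + 2401 + 16807 + 117649 = 137257

137257


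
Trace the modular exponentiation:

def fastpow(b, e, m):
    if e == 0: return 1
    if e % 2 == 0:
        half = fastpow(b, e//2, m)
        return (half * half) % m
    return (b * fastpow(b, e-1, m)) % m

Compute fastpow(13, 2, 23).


fastpow(13, 2, 23): e is even, compute fastpow(13, 1, 23)
  fastpow(13, 1, 23): e is odd, compute fastpow(13, 0, 23)
    fastpow(13, 0, 23) = 1
  (13 * 1) % 23 = 13
half=13, (13*13) % 23 = 8

8


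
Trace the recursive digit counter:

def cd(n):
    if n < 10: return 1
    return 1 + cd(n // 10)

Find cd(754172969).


cd(754172969) = 1 + cd(75417296)
cd(75417296) = 1 + cd(7541729)
cd(7541729) = 1 + cd(754172)
cd(754172) = 1 + cd(75417)
cd(75417) = 1 + cd(7541)
cd(7541) = 1 + cd(754)
cd(754) = 1 + cd(75)
cd(75) = 1 + cd(7)
cd(7) = 1  (base case: 7 < 10)
Unwinding: 1 + 1 + 1 + 1 + 1 + 1 + 1 + 1 + 1 = 9

9


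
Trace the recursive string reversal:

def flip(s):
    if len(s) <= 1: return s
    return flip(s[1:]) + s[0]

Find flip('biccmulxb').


flip('biccmulxb') = flip('iccmulxb') + 'b'
flip('iccmulxb') = flip('ccmulxb') + 'i'
flip('ccmulxb') = flip('cmulxb') + 'c'
flip('cmulxb') = flip('mulxb') + 'c'
flip('mulxb') = flip('ulxb') + 'm'
flip('ulxb') = flip('lxb') + 'u'
flip('lxb') = flip('xb') + 'l'
flip('xb') = flip('b') + 'x'
flip('b') = 'b'  (base case)
Concatenating: 'b' + 'x' + 'l' + 'u' + 'm' + 'c' + 'c' + 'i' + 'b' = 'bxlumccib'

bxlumccib


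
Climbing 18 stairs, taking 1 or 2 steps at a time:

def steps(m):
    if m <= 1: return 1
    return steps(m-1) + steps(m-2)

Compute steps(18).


Building up from base cases:
steps(0) = 1
steps(1) = 1
steps(2) = steps(1) + steps(0) = 1 + 1 = 2
steps(3) = steps(2) + steps(1) = 2 + 1 = 3
steps(4) = steps(3) + steps(2) = 3 + 2 = 5
steps(5) = steps(4) + steps(3) = 5 + 3 = 8
steps(6) = steps(5) + steps(4) = 8 + 5 = 13
steps(7) = steps(6) + steps(5) = 13 + 8 = 21
steps(8) = steps(7) + steps(6) = 21 + 13 = 34
steps(9) = steps(8) + steps(7) = 34 + 21 = 55
steps(10) = steps(9) + steps(8) = 55 + 34 = 89
steps(11) = steps(10) + steps(9) = 89 + 55 = 144
steps(12) = steps(11) + steps(10) = 144 + 89 = 233
steps(13) = steps(12) + steps(11) = 233 + 144 = 377
steps(14) = steps(13) + steps(12) = 377 + 233 = 610
steps(15) = steps(14) + steps(13) = 610 + 377 = 987
steps(16) = steps(15) + steps(14) = 987 + 610 = 1597
steps(17) = steps(16) + steps(15) = 1597 + 987 = 2584
steps(18) = steps(17) + steps(16) = 2584 + 1597 = 4181

4181


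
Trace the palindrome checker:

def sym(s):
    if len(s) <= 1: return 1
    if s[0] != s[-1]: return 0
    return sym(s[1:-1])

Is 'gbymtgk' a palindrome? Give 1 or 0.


sym('gbymtgk'): s[0]='g' != s[-1]='k' -> return 0
Result: 0 (not a palindrome)

0


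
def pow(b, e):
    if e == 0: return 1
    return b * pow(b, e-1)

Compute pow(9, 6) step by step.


pow(9, 6)
= 9 * pow(9, 5)
= 9 * 9 * pow(9, 4)
= 9 * 9 * 9 * pow(9, 3)
= 9 * 9 * 9 * 9 * pow(9, 2)
= 9 * 9 * 9 * 9 * 9 * pow(9, 1)
= 9 * 9 * 9 * 9 * 9 * 9 * pow(9, 0)
= 9 * 9 * 9 * 9 * 9 * 9 * 1
= 531441

531441


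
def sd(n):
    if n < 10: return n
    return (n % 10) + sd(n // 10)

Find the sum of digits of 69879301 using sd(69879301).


sd(69879301) = 1 + sd(6987930)
sd(6987930) = 0 + sd(698793)
sd(698793) = 3 + sd(69879)
sd(69879) = 9 + sd(6987)
sd(6987) = 7 + sd(698)
sd(698) = 8 + sd(69)
sd(69) = 9 + sd(6)
sd(6) = 6  (base case)
Total: 1 + 0 + 3 + 9 + 7 + 8 + 9 + 6 = 43

43


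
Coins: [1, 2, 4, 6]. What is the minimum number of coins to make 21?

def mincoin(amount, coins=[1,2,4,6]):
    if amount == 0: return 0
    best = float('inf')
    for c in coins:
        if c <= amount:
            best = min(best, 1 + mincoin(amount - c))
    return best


Building up with DP:
mincoin(0) = 0
mincoin(1) = min(1+mincoin(0)=1+0=1) = 1
mincoin(2) = min(1+mincoin(1)=1+1=2, 1+mincoin(0)=1+0=1) = 1
mincoin(3) = min(1+mincoin(2)=1+1=2, 1+mincoin(1)=1+1=2) = 2
mincoin(4) = min(1+mincoin(3)=1+2=3, 1+mincoin(2)=1+1=2, 1+mincoin(0)=1+0=1) = 1
mincoin(5) = min(1+mincoin(4)=1+1=2, 1+mincoin(3)=1+2=3, 1+mincoin(1)=1+1=2) = 2
mincoin(6) = min(1+mincoin(5)=1+2=3, 1+mincoin(4)=1+1=2, 1+mincoin(2)=1+1=2, 1+mincoin(0)=1+0=1) = 1
mincoin(7) = min(1+mincoin(6)=1+1=2, 1+mincoin(5)=1+2=3, 1+mincoin(3)=1+2=3, 1+mincoin(1)=1+1=2) = 2
mincoin(8) = min(1+mincoin(7)=1+2=3, 1+mincoin(6)=1+1=2, 1+mincoin(4)=1+1=2, 1+mincoin(2)=1+1=2) = 2
mincoin(9) = min(1+mincoin(8)=1+2=3, 1+mincoin(7)=1+2=3, 1+mincoin(5)=1+2=3, 1+mincoin(3)=1+2=3) = 3
mincoin(10) = min(1+mincoin(9)=1+3=4, 1+mincoin(8)=1+2=3, 1+mincoin(6)=1+1=2, 1+mincoin(4)=1+1=2) = 2
mincoin(11) = min(1+mincoin(10)=1+2=3, 1+mincoin(9)=1+3=4, 1+mincoin(7)=1+2=3, 1+mincoin(5)=1+2=3) = 3
mincoin(12) = min(1+mincoin(11)=1+3=4, 1+mincoin(10)=1+2=3, 1+mincoin(8)=1+2=3, 1+mincoin(6)=1+1=2) = 2
mincoin(13) = min(1+mincoin(12)=1+2=3, 1+mincoin(11)=1+3=4, 1+mincoin(9)=1+3=4, 1+mincoin(7)=1+2=3) = 3
mincoin(14) = min(1+mincoin(13)=1+3=4, 1+mincoin(12)=1+2=3, 1+mincoin(10)=1+2=3, 1+mincoin(8)=1+2=3) = 3
mincoin(15) = min(1+mincoin(14)=1+3=4, 1+mincoin(13)=1+3=4, 1+mincoin(11)=1+3=4, 1+mincoin(9)=1+3=4) = 4
mincoin(16) = min(1+mincoin(15)=1+4=5, 1+mincoin(14)=1+3=4, 1+mincoin(12)=1+2=3, 1+mincoin(10)=1+2=3) = 3
mincoin(17) = min(1+mincoin(16)=1+3=4, 1+mincoin(15)=1+4=5, 1+mincoin(13)=1+3=4, 1+mincoin(11)=1+3=4) = 4
mincoin(18) = min(1+mincoin(17)=1+4=5, 1+mincoin(16)=1+3=4, 1+mincoin(14)=1+3=4, 1+mincoin(12)=1+2=3) = 3
mincoin(19) = min(1+mincoin(18)=1+3=4, 1+mincoin(17)=1+4=5, 1+mincoin(15)=1+4=5, 1+mincoin(13)=1+3=4) = 4
mincoin(20) = min(1+mincoin(19)=1+4=5, 1+mincoin(18)=1+3=4, 1+mincoin(16)=1+3=4, 1+mincoin(14)=1+3=4) = 4
mincoin(21) = min(1+mincoin(20)=1+4=5, 1+mincoin(19)=1+4=5, 1+mincoin(17)=1+4=5, 1+mincoin(15)=1+4=5) = 5

5


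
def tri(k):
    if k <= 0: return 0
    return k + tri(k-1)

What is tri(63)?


tri(63)
= 63 + 62 + 61 + 60 + 59 + 58 + 57 + 56 + 55 + 54 + 53 + 52 + 51 + 50 + 49 + 48 + 47 + 46 + 45 + 44 + 43 + 42 + 41 + 40 + 39 + 38 + 37 + 36 + 35 + 34 + 33 + 32 + 31 + 30 + 29 + 28 + 27 + 26 + 25 + 24 + 23 + 22 + 21 + 20 + 19 + 18 + 17 + 16 + 15 + 14 + 13 + 12 + 11 + 10 + 9 + 8 + 7 + 6 + 5 + 4 + 3 + 2 + 1 + tri(0)
= 63 + 62 + 61 + 60 + 59 + 58 + 57 + 56 + 55 + 54 + 53 + 52 + 51 + 50 + 49 + 48 + 47 + 46 + 45 + 44 + 43 + 42 + 41 + 40 + 39 + 38 + 37 + 36 + 35 + 34 + 33 + 32 + 31 + 30 + 29 + 28 + 27 + 26 + 25 + 24 + 23 + 22 + 21 + 20 + 19 + 18 + 17 + 16 + 15 + 14 + 13 + 12 + 11 + 10 + 9 + 8 + 7 + 6 + 5 + 4 + 3 + 2 + 1 + 0
= 2016

2016


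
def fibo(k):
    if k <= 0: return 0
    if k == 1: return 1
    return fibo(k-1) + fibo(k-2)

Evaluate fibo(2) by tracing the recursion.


Computing fibo(2) bottom-up:
fibo(0) = 0
fibo(1) = 1
fibo(2) = fibo(1) + fibo(0) = 1 + 0 = 1

1


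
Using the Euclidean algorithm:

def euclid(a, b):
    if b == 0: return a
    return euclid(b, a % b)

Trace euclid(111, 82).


euclid(111, 82) = euclid(82, 29)
euclid(82, 29) = euclid(29, 24)
euclid(29, 24) = euclid(24, 5)
euclid(24, 5) = euclid(5, 4)
euclid(5, 4) = euclid(4, 1)
euclid(4, 1) = euclid(1, 0)
euclid(1, 0) = 1  (base case)

1


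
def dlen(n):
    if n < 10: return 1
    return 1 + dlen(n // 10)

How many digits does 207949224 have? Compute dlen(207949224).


dlen(207949224) = 1 + dlen(20794922)
dlen(20794922) = 1 + dlen(2079492)
dlen(2079492) = 1 + dlen(207949)
dlen(207949) = 1 + dlen(20794)
dlen(20794) = 1 + dlen(2079)
dlen(2079) = 1 + dlen(207)
dlen(207) = 1 + dlen(20)
dlen(20) = 1 + dlen(2)
dlen(2) = 1  (base case: 2 < 10)
Unwinding: 1 + 1 + 1 + 1 + 1 + 1 + 1 + 1 + 1 = 9

9


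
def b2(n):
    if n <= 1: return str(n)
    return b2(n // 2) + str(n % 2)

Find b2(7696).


b2(7696) = b2(3848) + '0'
b2(3848) = b2(1924) + '0'
b2(1924) = b2(962) + '0'
b2(962) = b2(481) + '0'
b2(481) = b2(240) + '1'
b2(240) = b2(120) + '0'
b2(120) = b2(60) + '0'
b2(60) = b2(30) + '0'
b2(30) = b2(15) + '0'
b2(15) = b2(7) + '1'
b2(7) = b2(3) + '1'
b2(3) = b2(1) + '1'
b2(1) = '1'  (base case)
Concatenating: '1' + '1' + '1' + '1' + '0' + '0' + '0' + '0' + '1' + '0' + '0' + '0' + '0' = '1111000010000'

1111000010000


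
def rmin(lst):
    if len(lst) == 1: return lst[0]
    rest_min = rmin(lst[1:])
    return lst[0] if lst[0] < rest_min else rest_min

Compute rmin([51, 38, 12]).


rmin([51, 38, 12]): compare 51 with rmin([38, 12])
rmin([38, 12]): compare 38 with rmin([12])
rmin([12]) = 12  (base case)
Compare 38 with 12 -> 12
Compare 51 with 12 -> 12

12


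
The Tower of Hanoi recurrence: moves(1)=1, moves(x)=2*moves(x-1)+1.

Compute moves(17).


moves(17) = 2 * moves(16) + 1
moves(16) = 2 * moves(15) + 1
moves(15) = 2 * moves(14) + 1
moves(14) = 2 * moves(13) + 1
moves(13) = 2 * moves(12) + 1
moves(12) = 2 * moves(11) + 1
moves(11) = 2 * moves(10) + 1
moves(10) = 2 * moves(9) + 1
moves(9) = 2 * moves(8) + 1
moves(8) = 2 * moves(7) + 1
moves(7) = 2 * moves(6) + 1
moves(6) = 2 * moves(5) + 1
moves(5) = 2 * moves(4) + 1
moves(4) = 2 * moves(3) + 1
moves(3) = 2 * moves(2) + 1
moves(2) = 2 * moves(1) + 1
moves(1) = 1  (base case)
moves(2) = 2 * 1 + 1 = 3
moves(3) = 2 * 3 + 1 = 7
moves(4) = 2 * 7 + 1 = 15
moves(5) = 2 * 15 + 1 = 31
moves(6) = 2 * 31 + 1 = 63
moves(7) = 2 * 63 + 1 = 127
moves(8) = 2 * 127 + 1 = 255
moves(9) = 2 * 255 + 1 = 511
moves(10) = 2 * 511 + 1 = 1023
moves(11) = 2 * 1023 + 1 = 2047
moves(12) = 2 * 2047 + 1 = 4095
moves(13) = 2 * 4095 + 1 = 8191
moves(14) = 2 * 8191 + 1 = 16383
moves(15) = 2 * 16383 + 1 = 32767
moves(16) = 2 * 32767 + 1 = 65535
moves(17) = 2 * 65535 + 1 = 131071

131071


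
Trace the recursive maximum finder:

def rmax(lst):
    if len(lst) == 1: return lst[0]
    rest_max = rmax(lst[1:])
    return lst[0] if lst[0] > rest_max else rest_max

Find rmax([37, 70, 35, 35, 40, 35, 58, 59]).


rmax([37, 70, 35, 35, 40, 35, 58, 59]): compare 37 with rmax([70, 35, 35, 40, 35, 58, 59])
rmax([70, 35, 35, 40, 35, 58, 59]): compare 70 with rmax([35, 35, 40, 35, 58, 59])
rmax([35, 35, 40, 35, 58, 59]): compare 35 with rmax([35, 40, 35, 58, 59])
rmax([35, 40, 35, 58, 59]): compare 35 with rmax([40, 35, 58, 59])
rmax([40, 35, 58, 59]): compare 40 with rmax([35, 58, 59])
rmax([35, 58, 59]): compare 35 with rmax([58, 59])
rmax([58, 59]): compare 58 with rmax([59])
rmax([59]) = 59  (base case)
Compare 58 with 59 -> 59
Compare 35 with 59 -> 59
Compare 40 with 59 -> 59
Compare 35 with 59 -> 59
Compare 35 with 59 -> 59
Compare 70 with 59 -> 70
Compare 37 with 70 -> 70

70


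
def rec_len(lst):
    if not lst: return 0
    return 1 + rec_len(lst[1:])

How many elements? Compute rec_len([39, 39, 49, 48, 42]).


rec_len([39, 39, 49, 48, 42]) = 1 + rec_len([39, 49, 48, 42])
rec_len([39, 49, 48, 42]) = 1 + rec_len([49, 48, 42])
rec_len([49, 48, 42]) = 1 + rec_len([48, 42])
rec_len([48, 42]) = 1 + rec_len([42])
rec_len([42]) = 1 + rec_len([])
rec_len([]) = 0  (base case)
Unwinding: 1 + 1 + 1 + 1 + 1 + 0 = 5

5


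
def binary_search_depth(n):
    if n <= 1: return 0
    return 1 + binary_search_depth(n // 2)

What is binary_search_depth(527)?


527 / 2 = 263
263 / 2 = 131
131 / 2 = 65
65 / 2 = 32
32 / 2 = 16
16 / 2 = 8
8 / 2 = 4
4 / 2 = 2
2 / 2 = 1
Reached 1 after 9 halvings

9


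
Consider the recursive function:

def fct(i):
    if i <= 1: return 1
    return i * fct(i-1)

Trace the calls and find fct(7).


fct(7)
= 7 * fct(6)
= 7 * 6 * fct(5)
= 7 * 6 * 5 * fct(4)
= 7 * 6 * 5 * 4 * fct(3)
= 7 * 6 * 5 * 4 * 3 * fct(2)
= 7 * 6 * 5 * 4 * 3 * 2 * fct(1)
= 7 * 6 * 5 * 4 * 3 * 2 * 1
= 5040

5040


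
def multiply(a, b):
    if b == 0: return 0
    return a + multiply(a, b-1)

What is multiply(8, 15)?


multiply(8, 15) = 8 + multiply(8, 14)
multiply(8, 14) = 8 + multiply(8, 13)
multiply(8, 13) = 8 + multiply(8, 12)
multiply(8, 12) = 8 + multiply(8, 11)
multiply(8, 11) = 8 + multiply(8, 10)
multiply(8, 10) = 8 + multiply(8, 9)
multiply(8, 9) = 8 + multiply(8, 8)
multiply(8, 8) = 8 + multiply(8, 7)
multiply(8, 7) = 8 + multiply(8, 6)
multiply(8, 6) = 8 + multiply(8, 5)
multiply(8, 5) = 8 + multiply(8, 4)
multiply(8, 4) = 8 + multiply(8, 3)
multiply(8, 3) = 8 + multiply(8, 2)
multiply(8, 2) = 8 + multiply(8, 1)
multiply(8, 1) = 8 + multiply(8, 0)
multiply(8, 0) = 0  (base case)
Total: 8 + 8 + 8 + 8 + 8 + 8 + 8 + 8 + 8 + 8 + 8 + 8 + 8 + 8 + 8 + 0 = 120

120


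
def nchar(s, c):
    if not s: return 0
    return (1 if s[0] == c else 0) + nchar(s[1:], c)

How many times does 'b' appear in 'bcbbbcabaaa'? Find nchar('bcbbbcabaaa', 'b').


s[0]='b' == 'b' -> 1
s[0]='c' != 'b' -> 0
s[0]='b' == 'b' -> 1
s[0]='b' == 'b' -> 1
s[0]='b' == 'b' -> 1
s[0]='c' != 'b' -> 0
s[0]='a' != 'b' -> 0
s[0]='b' == 'b' -> 1
s[0]='a' != 'b' -> 0
s[0]='a' != 'b' -> 0
s[0]='a' != 'b' -> 0
Sum: 1 + 0 + 1 + 1 + 1 + 0 + 0 + 1 + 0 + 0 + 0 = 5

5


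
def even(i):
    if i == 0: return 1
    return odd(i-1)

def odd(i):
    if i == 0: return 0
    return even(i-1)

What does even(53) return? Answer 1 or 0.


even(53) = odd(52)
odd(52) = even(51)
even(51) = odd(50)
odd(50) = even(49)
even(49) = odd(48)
odd(48) = even(47)
even(47) = odd(46)
odd(46) = even(45)
even(45) = odd(44)
odd(44) = even(43)
even(43) = odd(42)
odd(42) = even(41)
even(41) = odd(40)
odd(40) = even(39)
even(39) = odd(38)
odd(38) = even(37)
even(37) = odd(36)
odd(36) = even(35)
even(35) = odd(34)
odd(34) = even(33)
even(33) = odd(32)
odd(32) = even(31)
even(31) = odd(30)
odd(30) = even(29)
even(29) = odd(28)
odd(28) = even(27)
even(27) = odd(26)
odd(26) = even(25)
even(25) = odd(24)
odd(24) = even(23)
even(23) = odd(22)
odd(22) = even(21)
even(21) = odd(20)
odd(20) = even(19)
even(19) = odd(18)
odd(18) = even(17)
even(17) = odd(16)
odd(16) = even(15)
even(15) = odd(14)
odd(14) = even(13)
even(13) = odd(12)
odd(12) = even(11)
even(11) = odd(10)
odd(10) = even(9)
even(9) = odd(8)
odd(8) = even(7)
even(7) = odd(6)
odd(6) = even(5)
even(5) = odd(4)
odd(4) = even(3)
even(3) = odd(2)
odd(2) = even(1)
even(1) = odd(0)
odd(0) = 0  (base case)
Result: 0

0


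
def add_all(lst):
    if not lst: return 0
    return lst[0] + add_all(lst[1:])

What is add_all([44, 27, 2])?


add_all([44, 27, 2]) = 44 + add_all([27, 2])
add_all([27, 2]) = 27 + add_all([2])
add_all([2]) = 2 + add_all([])
add_all([]) = 0  (base case)
Total: 44 + 27 + 2 + 0 = 73

73


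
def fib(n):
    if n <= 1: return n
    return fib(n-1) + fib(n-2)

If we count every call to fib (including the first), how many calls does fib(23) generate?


Let C(n) = total calls for fib(n)
C(0) = 1, C(1) = 1
C(2) = 1 + C(1) + C(0) = 1 + 1 + 1 = 3
C(3) = 1 + C(2) + C(1) = 1 + 3 + 1 = 5
C(4) = 1 + C(3) + C(2) = 1 + 5 + 3 = 9
C(5) = 1 + C(4) + C(3) = 1 + 9 + 5 = 15
C(6) = 1 + C(5) + C(4) = 1 + 15 + 9 = 25
C(7) = 1 + C(6) + C(5) = 1 + 25 + 15 = 41
C(8) = 1 + C(7) + C(6) = 1 + 41 + 25 = 67
C(9) = 1 + C(8) + C(7) = 1 + 67 + 41 = 109
C(10) = 1 + C(9) + C(8) = 1 + 109 + 67 = 177
C(11) = 1 + C(10) + C(9) = 1 + 177 + 109 = 287
C(12) = 1 + C(11) + C(10) = 1 + 287 + 177 = 465
C(13) = 1 + C(12) + C(11) = 1 + 465 + 287 = 753
C(14) = 1 + C(13) + C(12) = 1 + 753 + 465 = 1219
C(15) = 1 + C(14) + C(13) = 1 + 1219 + 753 = 1973
C(16) = 1 + C(15) + C(14) = 1 + 1973 + 1219 = 3193
C(17) = 1 + C(16) + C(15) = 1 + 3193 + 1973 = 5167
C(18) = 1 + C(17) + C(16) = 1 + 5167 + 3193 = 8361
C(19) = 1 + C(18) + C(17) = 1 + 8361 + 5167 = 13529
C(20) = 1 + C(19) + C(18) = 1 + 13529 + 8361 = 21891
C(21) = 1 + C(20) + C(19) = 1 + 21891 + 13529 = 35421
C(22) = 1 + C(21) + C(20) = 1 + 35421 + 21891 = 57313
C(23) = 1 + C(22) + C(21) = 1 + 57313 + 35421 = 92735

92735


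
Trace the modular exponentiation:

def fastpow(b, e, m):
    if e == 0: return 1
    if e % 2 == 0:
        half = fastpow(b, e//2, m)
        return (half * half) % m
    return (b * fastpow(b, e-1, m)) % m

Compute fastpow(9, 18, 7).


fastpow(9, 18, 7): e is even, compute fastpow(9, 9, 7)
  fastpow(9, 9, 7): e is odd, compute fastpow(9, 8, 7)
    fastpow(9, 8, 7): e is even, compute fastpow(9, 4, 7)
      fastpow(9, 4, 7): e is even, compute fastpow(9, 2, 7)
        fastpow(9, 2, 7): e is even, compute fastpow(9, 1, 7)
          fastpow(9, 1, 7): e is odd, compute fastpow(9, 0, 7)
          fastpow(9, 0, 7) = 1
          (9 * 1) % 7 = 2
        half=2, (2*2) % 7 = 4
      half=4, (4*4) % 7 = 2
    half=2, (2*2) % 7 = 4
  (9 * 4) % 7 = 1
half=1, (1*1) % 7 = 1

1


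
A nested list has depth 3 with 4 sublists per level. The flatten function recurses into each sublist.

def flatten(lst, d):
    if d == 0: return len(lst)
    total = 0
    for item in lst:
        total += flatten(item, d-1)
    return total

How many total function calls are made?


At depth 0 (root): 1 call
At depth 1: each of 1 parents calls flatten on 4 children = 4 calls
At depth 2: each of 4 parents calls flatten on 4 children = 16 calls
At depth 3: each of 16 parents calls flatten on 4 children = 64 calls
Total: 1 + 4 + 16 + 64 = 85

85


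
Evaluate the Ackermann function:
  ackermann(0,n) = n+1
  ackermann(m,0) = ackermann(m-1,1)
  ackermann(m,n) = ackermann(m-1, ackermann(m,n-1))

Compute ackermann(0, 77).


ackermann(0, 77) = 78
Result: ackermann(0, 77) = 78

78


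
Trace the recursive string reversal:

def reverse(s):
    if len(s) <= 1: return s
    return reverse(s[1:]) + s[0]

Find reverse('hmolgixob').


reverse('hmolgixob') = reverse('molgixob') + 'h'
reverse('molgixob') = reverse('olgixob') + 'm'
reverse('olgixob') = reverse('lgixob') + 'o'
reverse('lgixob') = reverse('gixob') + 'l'
reverse('gixob') = reverse('ixob') + 'g'
reverse('ixob') = reverse('xob') + 'i'
reverse('xob') = reverse('ob') + 'x'
reverse('ob') = reverse('b') + 'o'
reverse('b') = 'b'  (base case)
Concatenating: 'b' + 'o' + 'x' + 'i' + 'g' + 'l' + 'o' + 'm' + 'h' = 'boxiglomh'

boxiglomh


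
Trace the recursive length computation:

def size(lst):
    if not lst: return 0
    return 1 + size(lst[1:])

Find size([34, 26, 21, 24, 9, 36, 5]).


size([34, 26, 21, 24, 9, 36, 5]) = 1 + size([26, 21, 24, 9, 36, 5])
size([26, 21, 24, 9, 36, 5]) = 1 + size([21, 24, 9, 36, 5])
size([21, 24, 9, 36, 5]) = 1 + size([24, 9, 36, 5])
size([24, 9, 36, 5]) = 1 + size([9, 36, 5])
size([9, 36, 5]) = 1 + size([36, 5])
size([36, 5]) = 1 + size([5])
size([5]) = 1 + size([])
size([]) = 0  (base case)
Unwinding: 1 + 1 + 1 + 1 + 1 + 1 + 1 + 0 = 7

7


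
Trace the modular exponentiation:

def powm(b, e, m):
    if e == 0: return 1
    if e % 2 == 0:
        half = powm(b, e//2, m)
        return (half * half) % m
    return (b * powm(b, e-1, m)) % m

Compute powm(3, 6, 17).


powm(3, 6, 17): e is even, compute powm(3, 3, 17)
  powm(3, 3, 17): e is odd, compute powm(3, 2, 17)
    powm(3, 2, 17): e is even, compute powm(3, 1, 17)
      powm(3, 1, 17): e is odd, compute powm(3, 0, 17)
        powm(3, 0, 17) = 1
      (3 * 1) % 17 = 3
    half=3, (3*3) % 17 = 9
  (3 * 9) % 17 = 10
half=10, (10*10) % 17 = 15

15


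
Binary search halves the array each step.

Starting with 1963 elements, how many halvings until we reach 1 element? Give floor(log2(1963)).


1963 / 2 = 981
981 / 2 = 490
490 / 2 = 245
245 / 2 = 122
122 / 2 = 61
61 / 2 = 30
30 / 2 = 15
15 / 2 = 7
7 / 2 = 3
3 / 2 = 1
Reached 1 after 10 halvings

10


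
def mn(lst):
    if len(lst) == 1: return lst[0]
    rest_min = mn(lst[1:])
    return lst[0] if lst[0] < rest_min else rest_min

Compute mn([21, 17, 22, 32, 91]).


mn([21, 17, 22, 32, 91]): compare 21 with mn([17, 22, 32, 91])
mn([17, 22, 32, 91]): compare 17 with mn([22, 32, 91])
mn([22, 32, 91]): compare 22 with mn([32, 91])
mn([32, 91]): compare 32 with mn([91])
mn([91]) = 91  (base case)
Compare 32 with 91 -> 32
Compare 22 with 32 -> 22
Compare 17 with 22 -> 17
Compare 21 with 17 -> 17

17


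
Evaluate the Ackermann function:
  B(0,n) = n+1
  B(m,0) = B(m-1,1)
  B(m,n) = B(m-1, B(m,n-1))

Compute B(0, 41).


B(0, 41) = 42
Result: B(0, 41) = 42

42


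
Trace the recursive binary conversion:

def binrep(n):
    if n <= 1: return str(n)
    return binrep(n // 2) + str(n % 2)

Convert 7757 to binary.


binrep(7757) = binrep(3878) + '1'
binrep(3878) = binrep(1939) + '0'
binrep(1939) = binrep(969) + '1'
binrep(969) = binrep(484) + '1'
binrep(484) = binrep(242) + '0'
binrep(242) = binrep(121) + '0'
binrep(121) = binrep(60) + '1'
binrep(60) = binrep(30) + '0'
binrep(30) = binrep(15) + '0'
binrep(15) = binrep(7) + '1'
binrep(7) = binrep(3) + '1'
binrep(3) = binrep(1) + '1'
binrep(1) = '1'  (base case)
Concatenating: '1' + '1' + '1' + '1' + '0' + '0' + '1' + '0' + '0' + '1' + '1' + '0' + '1' = '1111001001101'

1111001001101


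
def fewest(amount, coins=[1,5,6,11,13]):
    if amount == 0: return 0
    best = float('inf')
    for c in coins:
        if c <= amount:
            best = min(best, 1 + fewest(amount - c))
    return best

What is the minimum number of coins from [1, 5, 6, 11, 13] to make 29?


Building up with DP:
fewest(0) = 0
fewest(1) = min(1+fewest(0)=1+0=1) = 1
fewest(2) = min(1+fewest(1)=1+1=2) = 2
fewest(3) = min(1+fewest(2)=1+2=3) = 3
fewest(4) = min(1+fewest(3)=1+3=4) = 4
fewest(5) = min(1+fewest(4)=1+4=5, 1+fewest(0)=1+0=1) = 1
fewest(6) = min(1+fewest(5)=1+1=2, 1+fewest(1)=1+1=2, 1+fewest(0)=1+0=1) = 1
fewest(7) = min(1+fewest(6)=1+1=2, 1+fewest(2)=1+2=3, 1+fewest(1)=1+1=2) = 2
fewest(8) = min(1+fewest(7)=1+2=3, 1+fewest(3)=1+3=4, 1+fewest(2)=1+2=3) = 3
fewest(9) = min(1+fewest(8)=1+3=4, 1+fewest(4)=1+4=5, 1+fewest(3)=1+3=4) = 4
fewest(10) = min(1+fewest(9)=1+4=5, 1+fewest(5)=1+1=2, 1+fewest(4)=1+4=5) = 2
fewest(11) = min(1+fewest(10)=1+2=3, 1+fewest(6)=1+1=2, 1+fewest(5)=1+1=2, 1+fewest(0)=1+0=1) = 1
fewest(12) = min(1+fewest(11)=1+1=2, 1+fewest(7)=1+2=3, 1+fewest(6)=1+1=2, 1+fewest(1)=1+1=2) = 2
fewest(13) = min(1+fewest(12)=1+2=3, 1+fewest(8)=1+3=4, 1+fewest(7)=1+2=3, 1+fewest(2)=1+2=3, 1+fewest(0)=1+0=1) = 1
fewest(14) = min(1+fewest(13)=1+1=2, 1+fewest(9)=1+4=5, 1+fewest(8)=1+3=4, 1+fewest(3)=1+3=4, 1+fewest(1)=1+1=2) = 2
fewest(15) = min(1+fewest(14)=1+2=3, 1+fewest(10)=1+2=3, 1+fewest(9)=1+4=5, 1+fewest(4)=1+4=5, 1+fewest(2)=1+2=3) = 3
fewest(16) = min(1+fewest(15)=1+3=4, 1+fewest(11)=1+1=2, 1+fewest(10)=1+2=3, 1+fewest(5)=1+1=2, 1+fewest(3)=1+3=4) = 2
fewest(17) = min(1+fewest(16)=1+2=3, 1+fewest(12)=1+2=3, 1+fewest(11)=1+1=2, 1+fewest(6)=1+1=2, 1+fewest(4)=1+4=5) = 2
fewest(18) = min(1+fewest(17)=1+2=3, 1+fewest(13)=1+1=2, 1+fewest(12)=1+2=3, 1+fewest(7)=1+2=3, 1+fewest(5)=1+1=2) = 2
fewest(19) = min(1+fewest(18)=1+2=3, 1+fewest(14)=1+2=3, 1+fewest(13)=1+1=2, 1+fewest(8)=1+3=4, 1+fewest(6)=1+1=2) = 2
fewest(20) = min(1+fewest(19)=1+2=3, 1+fewest(15)=1+3=4, 1+fewest(14)=1+2=3, 1+fewest(9)=1+4=5, 1+fewest(7)=1+2=3) = 3
fewest(21) = min(1+fewest(20)=1+3=4, 1+fewest(16)=1+2=3, 1+fewest(15)=1+3=4, 1+fewest(10)=1+2=3, 1+fewest(8)=1+3=4) = 3
fewest(22) = min(1+fewest(21)=1+3=4, 1+fewest(17)=1+2=3, 1+fewest(16)=1+2=3, 1+fewest(11)=1+1=2, 1+fewest(9)=1+4=5) = 2
fewest(23) = min(1+fewest(22)=1+2=3, 1+fewest(18)=1+2=3, 1+fewest(17)=1+2=3, 1+fewest(12)=1+2=3, 1+fewest(10)=1+2=3) = 3
fewest(24) = min(1+fewest(23)=1+3=4, 1+fewest(19)=1+2=3, 1+fewest(18)=1+2=3, 1+fewest(13)=1+1=2, 1+fewest(11)=1+1=2) = 2
fewest(25) = min(1+fewest(24)=1+2=3, 1+fewest(20)=1+3=4, 1+fewest(19)=1+2=3, 1+fewest(14)=1+2=3, 1+fewest(12)=1+2=3) = 3
fewest(26) = min(1+fewest(25)=1+3=4, 1+fewest(21)=1+3=4, 1+fewest(20)=1+3=4, 1+fewest(15)=1+3=4, 1+fewest(13)=1+1=2) = 2
fewest(27) = min(1+fewest(26)=1+2=3, 1+fewest(22)=1+2=3, 1+fewest(21)=1+3=4, 1+fewest(16)=1+2=3, 1+fewest(14)=1+2=3) = 3
fewest(28) = min(1+fewest(27)=1+3=4, 1+fewest(23)=1+3=4, 1+fewest(22)=1+2=3, 1+fewest(17)=1+2=3, 1+fewest(15)=1+3=4) = 3
fewest(29) = min(1+fewest(28)=1+3=4, 1+fewest(24)=1+2=3, 1+fewest(23)=1+3=4, 1+fewest(18)=1+2=3, 1+fewest(16)=1+2=3) = 3

3


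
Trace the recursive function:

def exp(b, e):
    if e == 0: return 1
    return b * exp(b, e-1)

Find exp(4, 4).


exp(4, 4)
= 4 * exp(4, 3)
= 4 * 4 * exp(4, 2)
= 4 * 4 * 4 * exp(4, 1)
= 4 * 4 * 4 * 4 * exp(4, 0)
= 4 * 4 * 4 * 4 * 1
= 256

256


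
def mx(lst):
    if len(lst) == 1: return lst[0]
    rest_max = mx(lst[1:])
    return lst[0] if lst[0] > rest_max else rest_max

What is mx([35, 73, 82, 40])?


mx([35, 73, 82, 40]): compare 35 with mx([73, 82, 40])
mx([73, 82, 40]): compare 73 with mx([82, 40])
mx([82, 40]): compare 82 with mx([40])
mx([40]) = 40  (base case)
Compare 82 with 40 -> 82
Compare 73 with 82 -> 82
Compare 35 with 82 -> 82

82


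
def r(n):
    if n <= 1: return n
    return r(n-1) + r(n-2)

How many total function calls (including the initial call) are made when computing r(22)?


Let C(n) = total calls for r(n)
C(0) = 1, C(1) = 1
C(2) = 1 + C(1) + C(0) = 1 + 1 + 1 = 3
C(3) = 1 + C(2) + C(1) = 1 + 3 + 1 = 5
C(4) = 1 + C(3) + C(2) = 1 + 5 + 3 = 9
C(5) = 1 + C(4) + C(3) = 1 + 9 + 5 = 15
C(6) = 1 + C(5) + C(4) = 1 + 15 + 9 = 25
C(7) = 1 + C(6) + C(5) = 1 + 25 + 15 = 41
C(8) = 1 + C(7) + C(6) = 1 + 41 + 25 = 67
C(9) = 1 + C(8) + C(7) = 1 + 67 + 41 = 109
C(10) = 1 + C(9) + C(8) = 1 + 109 + 67 = 177
C(11) = 1 + C(10) + C(9) = 1 + 177 + 109 = 287
C(12) = 1 + C(11) + C(10) = 1 + 287 + 177 = 465
C(13) = 1 + C(12) + C(11) = 1 + 465 + 287 = 753
C(14) = 1 + C(13) + C(12) = 1 + 753 + 465 = 1219
C(15) = 1 + C(14) + C(13) = 1 + 1219 + 753 = 1973
C(16) = 1 + C(15) + C(14) = 1 + 1973 + 1219 = 3193
C(17) = 1 + C(16) + C(15) = 1 + 3193 + 1973 = 5167
C(18) = 1 + C(17) + C(16) = 1 + 5167 + 3193 = 8361
C(19) = 1 + C(18) + C(17) = 1 + 8361 + 5167 = 13529
C(20) = 1 + C(19) + C(18) = 1 + 13529 + 8361 = 21891
C(21) = 1 + C(20) + C(19) = 1 + 21891 + 13529 = 35421
C(22) = 1 + C(21) + C(20) = 1 + 35421 + 21891 = 57313

57313


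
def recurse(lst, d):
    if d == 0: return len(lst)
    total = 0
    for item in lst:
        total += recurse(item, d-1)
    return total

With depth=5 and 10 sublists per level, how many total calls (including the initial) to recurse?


At depth 0 (root): 1 call
At depth 1: each of 1 parents calls recurse on 10 children = 10 calls
At depth 2: each of 10 parents calls recurse on 10 children = 100 calls
At depth 3: each of 100 parents calls recurse on 10 children = 1000 calls
At depth 4: each of 1000 parents calls recurse on 10 children = 10000 calls
At depth 5: each of 10000 parents calls recurse on 10 children = 100000 calls
Total: 1 + 10 + 100 + 1000 + 10000 + 100000 = 111111

111111


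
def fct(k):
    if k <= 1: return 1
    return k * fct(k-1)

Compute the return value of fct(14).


fct(14)
= 14 * fct(13)
= 14 * 13 * fct(12)
= 14 * 13 * 12 * fct(11)
= 14 * 13 * 12 * 11 * fct(10)
= 14 * 13 * 12 * 11 * 10 * fct(9)
= 14 * 13 * 12 * 11 * 10 * 9 * fct(8)
= 14 * 13 * 12 * 11 * 10 * 9 * 8 * fct(7)
= 14 * 13 * 12 * 11 * 10 * 9 * 8 * 7 * fct(6)
= 14 * 13 * 12 * 11 * 10 * 9 * 8 * 7 * 6 * fct(5)
= 14 * 13 * 12 * 11 * 10 * 9 * 8 * 7 * 6 * 5 * fct(4)
= 14 * 13 * 12 * 11 * 10 * 9 * 8 * 7 * 6 * 5 * 4 * fct(3)
= 14 * 13 * 12 * 11 * 10 * 9 * 8 * 7 * 6 * 5 * 4 * 3 * fct(2)
= 14 * 13 * 12 * 11 * 10 * 9 * 8 * 7 * 6 * 5 * 4 * 3 * 2 * fct(1)
= 14 * 13 * 12 * 11 * 10 * 9 * 8 * 7 * 6 * 5 * 4 * 3 * 2 * 1
= 87178291200

87178291200


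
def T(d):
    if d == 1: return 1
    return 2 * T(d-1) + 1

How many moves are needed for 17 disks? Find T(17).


T(17) = 2 * T(16) + 1
T(16) = 2 * T(15) + 1
T(15) = 2 * T(14) + 1
T(14) = 2 * T(13) + 1
T(13) = 2 * T(12) + 1
T(12) = 2 * T(11) + 1
T(11) = 2 * T(10) + 1
T(10) = 2 * T(9) + 1
T(9) = 2 * T(8) + 1
T(8) = 2 * T(7) + 1
T(7) = 2 * T(6) + 1
T(6) = 2 * T(5) + 1
T(5) = 2 * T(4) + 1
T(4) = 2 * T(3) + 1
T(3) = 2 * T(2) + 1
T(2) = 2 * T(1) + 1
T(1) = 1  (base case)
T(2) = 2 * 1 + 1 = 3
T(3) = 2 * 3 + 1 = 7
T(4) = 2 * 7 + 1 = 15
T(5) = 2 * 15 + 1 = 31
T(6) = 2 * 31 + 1 = 63
T(7) = 2 * 63 + 1 = 127
T(8) = 2 * 127 + 1 = 255
T(9) = 2 * 255 + 1 = 511
T(10) = 2 * 511 + 1 = 1023
T(11) = 2 * 1023 + 1 = 2047
T(12) = 2 * 2047 + 1 = 4095
T(13) = 2 * 4095 + 1 = 8191
T(14) = 2 * 8191 + 1 = 16383
T(15) = 2 * 16383 + 1 = 32767
T(16) = 2 * 32767 + 1 = 65535
T(17) = 2 * 65535 + 1 = 131071

131071


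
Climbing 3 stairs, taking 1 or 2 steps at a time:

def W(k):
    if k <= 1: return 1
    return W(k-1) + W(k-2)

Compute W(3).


Building up from base cases:
W(0) = 1
W(1) = 1
W(2) = W(1) + W(0) = 1 + 1 = 2
W(3) = W(2) + W(1) = 2 + 1 = 3

3


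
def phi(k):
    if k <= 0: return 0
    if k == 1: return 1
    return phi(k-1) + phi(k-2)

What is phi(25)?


Computing phi(25) bottom-up:
phi(0) = 0
phi(1) = 1
phi(2) = phi(1) + phi(0) = 1 + 0 = 1
phi(3) = phi(2) + phi(1) = 1 + 1 = 2
phi(4) = phi(3) + phi(2) = 2 + 1 = 3
phi(5) = phi(4) + phi(3) = 3 + 2 = 5
phi(6) = phi(5) + phi(4) = 5 + 3 = 8
phi(7) = phi(6) + phi(5) = 8 + 5 = 13
phi(8) = phi(7) + phi(6) = 13 + 8 = 21
phi(9) = phi(8) + phi(7) = 21 + 13 = 34
phi(10) = phi(9) + phi(8) = 34 + 21 = 55
phi(11) = phi(10) + phi(9) = 55 + 34 = 89
phi(12) = phi(11) + phi(10) = 89 + 55 = 144
phi(13) = phi(12) + phi(11) = 144 + 89 = 233
phi(14) = phi(13) + phi(12) = 233 + 144 = 377
phi(15) = phi(14) + phi(13) = 377 + 233 = 610
phi(16) = phi(15) + phi(14) = 610 + 377 = 987
phi(17) = phi(16) + phi(15) = 987 + 610 = 1597
phi(18) = phi(17) + phi(16) = 1597 + 987 = 2584
phi(19) = phi(18) + phi(17) = 2584 + 1597 = 4181
phi(20) = phi(19) + phi(18) = 4181 + 2584 = 6765
phi(21) = phi(20) + phi(19) = 6765 + 4181 = 10946
phi(22) = phi(21) + phi(20) = 10946 + 6765 = 17711
phi(23) = phi(22) + phi(21) = 17711 + 10946 = 28657
phi(24) = phi(23) + phi(22) = 28657 + 17711 = 46368
phi(25) = phi(24) + phi(23) = 46368 + 28657 = 75025

75025


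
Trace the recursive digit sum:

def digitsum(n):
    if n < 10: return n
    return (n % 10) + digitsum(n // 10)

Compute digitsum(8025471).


digitsum(8025471) = 1 + digitsum(802547)
digitsum(802547) = 7 + digitsum(80254)
digitsum(80254) = 4 + digitsum(8025)
digitsum(8025) = 5 + digitsum(802)
digitsum(802) = 2 + digitsum(80)
digitsum(80) = 0 + digitsum(8)
digitsum(8) = 8  (base case)
Total: 1 + 7 + 4 + 5 + 2 + 0 + 8 = 27

27


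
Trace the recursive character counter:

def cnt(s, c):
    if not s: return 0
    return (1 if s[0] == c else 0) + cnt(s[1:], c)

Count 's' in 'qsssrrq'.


s[0]='q' != 's' -> 0
s[0]='s' == 's' -> 1
s[0]='s' == 's' -> 1
s[0]='s' == 's' -> 1
s[0]='r' != 's' -> 0
s[0]='r' != 's' -> 0
s[0]='q' != 's' -> 0
Sum: 0 + 1 + 1 + 1 + 0 + 0 + 0 = 3

3


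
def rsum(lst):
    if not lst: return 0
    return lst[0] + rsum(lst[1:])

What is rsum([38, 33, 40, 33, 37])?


rsum([38, 33, 40, 33, 37]) = 38 + rsum([33, 40, 33, 37])
rsum([33, 40, 33, 37]) = 33 + rsum([40, 33, 37])
rsum([40, 33, 37]) = 40 + rsum([33, 37])
rsum([33, 37]) = 33 + rsum([37])
rsum([37]) = 37 + rsum([])
rsum([]) = 0  (base case)
Total: 38 + 33 + 40 + 33 + 37 + 0 = 181

181


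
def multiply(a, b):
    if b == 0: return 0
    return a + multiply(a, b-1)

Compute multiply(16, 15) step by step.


multiply(16, 15) = 16 + multiply(16, 14)
multiply(16, 14) = 16 + multiply(16, 13)
multiply(16, 13) = 16 + multiply(16, 12)
multiply(16, 12) = 16 + multiply(16, 11)
multiply(16, 11) = 16 + multiply(16, 10)
multiply(16, 10) = 16 + multiply(16, 9)
multiply(16, 9) = 16 + multiply(16, 8)
multiply(16, 8) = 16 + multiply(16, 7)
multiply(16, 7) = 16 + multiply(16, 6)
multiply(16, 6) = 16 + multiply(16, 5)
multiply(16, 5) = 16 + multiply(16, 4)
multiply(16, 4) = 16 + multiply(16, 3)
multiply(16, 3) = 16 + multiply(16, 2)
multiply(16, 2) = 16 + multiply(16, 1)
multiply(16, 1) = 16 + multiply(16, 0)
multiply(16, 0) = 0  (base case)
Total: 16 + 16 + 16 + 16 + 16 + 16 + 16 + 16 + 16 + 16 + 16 + 16 + 16 + 16 + 16 + 0 = 240

240


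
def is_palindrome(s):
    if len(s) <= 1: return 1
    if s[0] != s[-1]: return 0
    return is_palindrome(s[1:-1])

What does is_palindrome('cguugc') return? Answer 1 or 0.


is_palindrome('cguugc'): s[0]='c' == s[-1]='c' -> check is_palindrome('guug')
is_palindrome('guug'): s[0]='g' == s[-1]='g' -> check is_palindrome('uu')
is_palindrome('uu'): s[0]='u' == s[-1]='u' -> check is_palindrome('')
is_palindrome(''): len <= 1 -> return 1  (base case)
Result: 1 (palindrome)

1


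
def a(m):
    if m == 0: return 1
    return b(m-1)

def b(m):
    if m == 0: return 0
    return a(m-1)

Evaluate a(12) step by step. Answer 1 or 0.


a(12) = b(11)
b(11) = a(10)
a(10) = b(9)
b(9) = a(8)
a(8) = b(7)
b(7) = a(6)
a(6) = b(5)
b(5) = a(4)
a(4) = b(3)
b(3) = a(2)
a(2) = b(1)
b(1) = a(0)
a(0) = 1  (base case)
Result: 1

1


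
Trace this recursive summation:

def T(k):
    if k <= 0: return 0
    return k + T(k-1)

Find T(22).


T(22)
= 22 + 21 + 20 + 19 + 18 + 17 + 16 + 15 + 14 + 13 + 12 + 11 + 10 + 9 + 8 + 7 + 6 + 5 + 4 + 3 + 2 + 1 + T(0)
= 22 + 21 + 20 + 19 + 18 + 17 + 16 + 15 + 14 + 13 + 12 + 11 + 10 + 9 + 8 + 7 + 6 + 5 + 4 + 3 + 2 + 1 + 0
= 253

253


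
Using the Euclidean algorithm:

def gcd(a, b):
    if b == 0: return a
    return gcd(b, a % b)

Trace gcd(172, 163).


gcd(172, 163) = gcd(163, 9)
gcd(163, 9) = gcd(9, 1)
gcd(9, 1) = gcd(1, 0)
gcd(1, 0) = 1  (base case)

1


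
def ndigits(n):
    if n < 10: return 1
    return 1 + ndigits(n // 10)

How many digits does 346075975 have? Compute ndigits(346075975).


ndigits(346075975) = 1 + ndigits(34607597)
ndigits(34607597) = 1 + ndigits(3460759)
ndigits(3460759) = 1 + ndigits(346075)
ndigits(346075) = 1 + ndigits(34607)
ndigits(34607) = 1 + ndigits(3460)
ndigits(3460) = 1 + ndigits(346)
ndigits(346) = 1 + ndigits(34)
ndigits(34) = 1 + ndigits(3)
ndigits(3) = 1  (base case: 3 < 10)
Unwinding: 1 + 1 + 1 + 1 + 1 + 1 + 1 + 1 + 1 = 9

9


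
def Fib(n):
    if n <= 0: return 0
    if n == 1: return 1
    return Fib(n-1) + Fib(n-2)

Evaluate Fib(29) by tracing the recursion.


Computing Fib(29) bottom-up:
Fib(0) = 0
Fib(1) = 1
Fib(2) = Fib(1) + Fib(0) = 1 + 0 = 1
Fib(3) = Fib(2) + Fib(1) = 1 + 1 = 2
Fib(4) = Fib(3) + Fib(2) = 2 + 1 = 3
Fib(5) = Fib(4) + Fib(3) = 3 + 2 = 5
Fib(6) = Fib(5) + Fib(4) = 5 + 3 = 8
Fib(7) = Fib(6) + Fib(5) = 8 + 5 = 13
Fib(8) = Fib(7) + Fib(6) = 13 + 8 = 21
Fib(9) = Fib(8) + Fib(7) = 21 + 13 = 34
Fib(10) = Fib(9) + Fib(8) = 34 + 21 = 55
Fib(11) = Fib(10) + Fib(9) = 55 + 34 = 89
Fib(12) = Fib(11) + Fib(10) = 89 + 55 = 144
Fib(13) = Fib(12) + Fib(11) = 144 + 89 = 233
Fib(14) = Fib(13) + Fib(12) = 233 + 144 = 377
Fib(15) = Fib(14) + Fib(13) = 377 + 233 = 610
Fib(16) = Fib(15) + Fib(14) = 610 + 377 = 987
Fib(17) = Fib(16) + Fib(15) = 987 + 610 = 1597
Fib(18) = Fib(17) + Fib(16) = 1597 + 987 = 2584
Fib(19) = Fib(18) + Fib(17) = 2584 + 1597 = 4181
Fib(20) = Fib(19) + Fib(18) = 4181 + 2584 = 6765
Fib(21) = Fib(20) + Fib(19) = 6765 + 4181 = 10946
Fib(22) = Fib(21) + Fib(20) = 10946 + 6765 = 17711
Fib(23) = Fib(22) + Fib(21) = 17711 + 10946 = 28657
Fib(24) = Fib(23) + Fib(22) = 28657 + 17711 = 46368
Fib(25) = Fib(24) + Fib(23) = 46368 + 28657 = 75025
Fib(26) = Fib(25) + Fib(24) = 75025 + 46368 = 121393
Fib(27) = Fib(26) + Fib(25) = 121393 + 75025 = 196418
Fib(28) = Fib(27) + Fib(26) = 196418 + 121393 = 317811
Fib(29) = Fib(28) + Fib(27) = 317811 + 196418 = 514229

514229


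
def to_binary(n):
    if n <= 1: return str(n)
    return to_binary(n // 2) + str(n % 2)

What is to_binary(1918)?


to_binary(1918) = to_binary(959) + '0'
to_binary(959) = to_binary(479) + '1'
to_binary(479) = to_binary(239) + '1'
to_binary(239) = to_binary(119) + '1'
to_binary(119) = to_binary(59) + '1'
to_binary(59) = to_binary(29) + '1'
to_binary(29) = to_binary(14) + '1'
to_binary(14) = to_binary(7) + '0'
to_binary(7) = to_binary(3) + '1'
to_binary(3) = to_binary(1) + '1'
to_binary(1) = '1'  (base case)
Concatenating: '1' + '1' + '1' + '0' + '1' + '1' + '1' + '1' + '1' + '1' + '0' = '11101111110'

11101111110


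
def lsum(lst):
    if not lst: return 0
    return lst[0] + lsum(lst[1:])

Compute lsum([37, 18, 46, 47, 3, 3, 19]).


lsum([37, 18, 46, 47, 3, 3, 19]) = 37 + lsum([18, 46, 47, 3, 3, 19])
lsum([18, 46, 47, 3, 3, 19]) = 18 + lsum([46, 47, 3, 3, 19])
lsum([46, 47, 3, 3, 19]) = 46 + lsum([47, 3, 3, 19])
lsum([47, 3, 3, 19]) = 47 + lsum([3, 3, 19])
lsum([3, 3, 19]) = 3 + lsum([3, 19])
lsum([3, 19]) = 3 + lsum([19])
lsum([19]) = 19 + lsum([])
lsum([]) = 0  (base case)
Total: 37 + 18 + 46 + 47 + 3 + 3 + 19 + 0 = 173

173


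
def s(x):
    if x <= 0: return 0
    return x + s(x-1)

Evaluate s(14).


s(14)
= 14 + 13 + 12 + 11 + 10 + 9 + 8 + 7 + 6 + 5 + 4 + 3 + 2 + 1 + s(0)
= 14 + 13 + 12 + 11 + 10 + 9 + 8 + 7 + 6 + 5 + 4 + 3 + 2 + 1 + 0
= 105

105


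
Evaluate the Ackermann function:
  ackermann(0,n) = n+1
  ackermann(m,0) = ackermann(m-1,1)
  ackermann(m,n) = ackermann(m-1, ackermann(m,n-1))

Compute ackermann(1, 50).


ackermann(1, 50) = ackermann(0, ackermann(1, 49))
  ackermann(1, 49) = ackermann(0, ackermann(1, 48))
    ackermann(1, 48) = ackermann(0, ackermann(1, 47))
      ackermann(1, 47) = ackermann(0, ackermann(1, 46))
        ackermann(1, 46) = ackermann(0, ackermann(1, 45))
          ackermann(1, 45) = ackermann(0, ackermann(1, 44))
          ackermann(1, 44) = ackermann(0, ackermann(1, 43))
          ackermann(1, 43) = ackermann(0, ackermann(1, 42))
          ackermann(1, 42) = ackermann(0, ackermann(1, 41))
          ackermann(1, 41) = ackermann(0, ackermann(1, 40))
          ackermann(1, 40) = ackermann(0, ackermann(1, 39))
          ackermann(1, 39) = ackermann(0, ackermann(1, 38))
          ackermann(1, 38) = ackermann(0, ackermann(1, 37))
          ackermann(1, 37) = ackermann(0, ackermann(1, 36))
          ackermann(1, 36) = ackermann(0, ackermann(1, 35))
          ackermann(1, 35) = ackermann(0, ackermann(1, 34))
          ackermann(1, 34) = ackermann(0, ackermann(1, 33))
          ackermann(1, 33) = ackermann(0, ackermann(1, 32))
          ackermann(1, 32) = ackermann(0, ackermann(1, 31))
          ackermann(1, 31) = ackermann(0, ackermann(1, 30))
          ackermann(1, 30) = ackermann(0, ackermann(1, 29))
          ackermann(1, 29) = ackermann(0, ackermann(1, 28))
          ackermann(1, 28) = ackermann(0, ackermann(1, 27))
          ackermann(1, 27) = ackermann(0, ackermann(1, 26))
          ackermann(1, 26) = ackermann(0, ackermann(1, 25))
... (trace truncated)
Result: ackermann(1, 50) = 52

52
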